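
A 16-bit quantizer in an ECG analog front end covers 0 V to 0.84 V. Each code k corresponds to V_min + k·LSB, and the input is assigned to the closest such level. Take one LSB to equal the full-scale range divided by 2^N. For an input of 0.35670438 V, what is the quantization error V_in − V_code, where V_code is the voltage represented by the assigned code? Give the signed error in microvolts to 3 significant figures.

−3.38 µV

V_FS = 0.84 V. LSB = 0.84 V / 2^16 ≈ 12.82 µV.
Position in LSBs: (0.35670438 − (0)) × 65536/0.84 = 27829.7360; rounding gives k = 27830.
V_code = V_min + k × range/2^16 = 0 + 27830 × 0.84/65536 = 0.35670776367 V.
V_in − V_code = 0.35670438 − (0.35670776367) = −3.38 µV.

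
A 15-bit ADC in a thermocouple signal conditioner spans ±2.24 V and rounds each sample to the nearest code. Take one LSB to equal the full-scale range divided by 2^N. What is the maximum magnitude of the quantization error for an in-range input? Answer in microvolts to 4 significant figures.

The full-scale span is 2.24 − (-2.24) = 4.48 V.
LSB = 4.48 V / 2^15 = 136.719 µV.
A rounding quantizer has |error| ≤ LSB/2 = 68.36 µV.

68.36 µV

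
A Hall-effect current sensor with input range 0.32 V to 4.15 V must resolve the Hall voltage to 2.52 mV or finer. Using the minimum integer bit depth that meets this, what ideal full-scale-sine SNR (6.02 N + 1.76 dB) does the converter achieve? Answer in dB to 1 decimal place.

Span: 4.15 V − (0.32 V) = 3.83 V.
Required number of levels: 3.83/2.52 mV = 1519.8; smallest N with 2^N ≥ that is 11.
6.02(11) + 1.76 = 67.98 dB.

68.0 dB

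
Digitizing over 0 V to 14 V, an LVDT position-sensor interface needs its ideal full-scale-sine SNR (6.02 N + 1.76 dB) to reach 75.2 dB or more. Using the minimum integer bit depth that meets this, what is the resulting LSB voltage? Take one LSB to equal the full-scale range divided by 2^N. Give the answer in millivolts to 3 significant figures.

Span = 14 V.
N ≥ (75.2 − 1.76)/6.02 = 12.199 → N_min = 13.
One LSB is 14 V / 8192 = 1.71 mV.

1.71 mV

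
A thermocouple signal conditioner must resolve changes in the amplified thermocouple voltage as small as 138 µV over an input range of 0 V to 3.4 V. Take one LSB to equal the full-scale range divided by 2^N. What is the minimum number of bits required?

V_FS = 3.4 V.
Need 2^N ≥ 3.4 V / 138 µV = 24640 → N_min = 15.

15 bits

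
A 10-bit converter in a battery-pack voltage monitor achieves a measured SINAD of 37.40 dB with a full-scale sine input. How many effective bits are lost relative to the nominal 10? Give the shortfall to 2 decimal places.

Effective bits = (37.40 − 1.76)/6.02 = 5.9203.
Lost resolution: 10 − 5.9203 = 4.0797 bits.

4.08 bits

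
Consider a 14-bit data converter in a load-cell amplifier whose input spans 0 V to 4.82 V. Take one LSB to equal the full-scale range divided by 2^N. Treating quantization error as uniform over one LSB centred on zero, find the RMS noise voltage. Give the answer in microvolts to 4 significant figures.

84.93 µV

V_FS = 4.82 V.
Step size = 4.82/16384 V = 294.189 µV.
σ_q = LSB/√12 = 294.189 µV/3.4641 = 84.93 µV.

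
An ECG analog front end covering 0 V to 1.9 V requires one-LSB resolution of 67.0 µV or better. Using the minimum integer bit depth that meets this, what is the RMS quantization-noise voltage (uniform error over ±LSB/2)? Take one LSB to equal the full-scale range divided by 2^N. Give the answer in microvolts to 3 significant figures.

16.7 µV

Full-scale range = 1.9 V.
Levels needed ≥ 1.9/67.0 µV = 28360. 2^15 = 32768 suffices, so N_min = 15.
LSB = 1.9 V ÷ 2^15 = 1.9/32768 V = 57.983 µV.
V_rms = LSB/√12 = 16.7 µV.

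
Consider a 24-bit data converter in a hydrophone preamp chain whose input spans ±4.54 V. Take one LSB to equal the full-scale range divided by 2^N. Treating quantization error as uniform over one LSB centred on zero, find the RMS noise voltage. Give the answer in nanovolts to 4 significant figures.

156.2 nV

The full-scale span is 4.54 − (-4.54) = 9.08 V.
One LSB is 9.08 V / 16777216 = 0.541210 µV.
RMS of a uniform error over width LSB is LSB/√12 = 156.2 nV.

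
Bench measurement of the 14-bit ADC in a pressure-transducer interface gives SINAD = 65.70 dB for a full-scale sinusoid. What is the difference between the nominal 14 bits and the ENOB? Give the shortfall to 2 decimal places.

3.38 bits

ENOB = (SINAD − 1.76)/6.02 = (65.70 − 1.76)/6.02 = 10.6213 bits.
Lost resolution: 14 − 10.6213 = 3.3787 bits.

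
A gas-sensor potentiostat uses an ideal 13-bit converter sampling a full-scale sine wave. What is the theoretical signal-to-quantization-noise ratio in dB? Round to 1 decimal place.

80.0 dB

Ideal quantization SNR: 6.02 × 13 + 1.76 dB = 80.0 dB.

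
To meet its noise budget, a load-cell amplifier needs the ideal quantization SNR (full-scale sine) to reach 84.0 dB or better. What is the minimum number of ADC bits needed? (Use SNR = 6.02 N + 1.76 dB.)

14 bits

N ≥ (84.0 − 1.76)/6.02 = 13.661 → N_min = 14.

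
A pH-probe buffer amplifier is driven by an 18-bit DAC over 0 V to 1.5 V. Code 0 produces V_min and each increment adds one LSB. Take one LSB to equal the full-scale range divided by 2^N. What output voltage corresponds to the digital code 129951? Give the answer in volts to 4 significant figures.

0.7436 V

Span = 1.5 V. LSB = 1.5 V / 2^18.
V_out = V_min + code × LSB = 0 V + 129951 × 1.5 V / 262144
      = 0 + 0.743586 = 0.743586 V.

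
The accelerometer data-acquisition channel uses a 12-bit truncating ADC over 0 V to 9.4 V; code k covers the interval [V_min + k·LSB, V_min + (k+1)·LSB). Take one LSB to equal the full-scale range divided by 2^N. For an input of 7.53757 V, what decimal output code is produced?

Full-scale range = 9.4 V. LSB = 9.4 V / 2^12 ≈ 2.295 mV.
V_in − V_min = 7.53757 − (0) = 7.53757 V.
Divide by LSB: 7.53757 × 4096/9.4 = 3284.4560.
Truncating gives code 3284.

3284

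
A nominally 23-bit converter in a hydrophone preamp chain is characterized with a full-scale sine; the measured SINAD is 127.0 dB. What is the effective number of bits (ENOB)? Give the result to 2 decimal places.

20.80 bits

Inverting SNR = 6.02 N + 1.76: N_eff = (127.0 − 1.76)/6.02 = 20.8040.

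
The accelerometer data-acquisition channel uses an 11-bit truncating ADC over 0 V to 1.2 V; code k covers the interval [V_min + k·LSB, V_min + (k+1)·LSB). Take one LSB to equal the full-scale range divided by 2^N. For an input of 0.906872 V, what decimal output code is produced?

1547

Span = 1.2 V. LSB = 1.2 V / 2^11 ≈ 0.5859 mV.
V_in − V_min = 0.906872 − (0) = 0.906872 V.
Divide by LSB: 0.906872 × 2048/1.2 = 1547.7282.
Truncating gives code 1547.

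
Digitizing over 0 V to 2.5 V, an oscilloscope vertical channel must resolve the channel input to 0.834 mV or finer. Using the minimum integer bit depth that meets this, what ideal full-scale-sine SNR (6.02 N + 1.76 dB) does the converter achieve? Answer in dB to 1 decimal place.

74.0 dB

Full-scale range = 2.5 V.
Need 2^N ≥ 2.5 V / 0.834 mV = 2998 → N_min = 12.
6.02(12) + 1.76 = 74.00 dB.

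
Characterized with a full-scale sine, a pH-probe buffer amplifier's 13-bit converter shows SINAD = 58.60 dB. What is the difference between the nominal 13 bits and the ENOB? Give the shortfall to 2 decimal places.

3.56 bits

Effective bits = (58.60 − 1.76)/6.02 = 9.4419.
Shortfall = 13 − 9.4419 = 3.5581 bits.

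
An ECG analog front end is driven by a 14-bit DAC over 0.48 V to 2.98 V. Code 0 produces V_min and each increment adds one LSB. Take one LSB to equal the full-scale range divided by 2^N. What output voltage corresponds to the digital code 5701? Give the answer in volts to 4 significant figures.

The full-scale span is 2.98 − (0.48) = 2.5 V. LSB = 2.5 V / 2^14.
Output = V_min + (5701/16384) × range = 0.48 + 0.347961 × 2.5 V
      = 0.48 V + 0.869904 V = 1.34990 V.

1.350 V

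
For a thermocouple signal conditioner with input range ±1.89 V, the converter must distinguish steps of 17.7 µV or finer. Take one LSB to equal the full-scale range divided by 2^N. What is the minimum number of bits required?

The full-scale span is 1.89 − (-1.89) = 3.78 V.
3.78 V / 17.7 µV = 213600. Since 2^17 = 131072 and 2^18 = 262144, N = 18.

18 bits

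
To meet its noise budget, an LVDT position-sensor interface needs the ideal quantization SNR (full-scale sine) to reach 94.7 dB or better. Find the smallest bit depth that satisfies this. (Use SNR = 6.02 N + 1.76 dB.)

16 bits

6.02 N + 1.76 ≥ 94.7 gives N ≥ 15.439, so the minimum integer is 16.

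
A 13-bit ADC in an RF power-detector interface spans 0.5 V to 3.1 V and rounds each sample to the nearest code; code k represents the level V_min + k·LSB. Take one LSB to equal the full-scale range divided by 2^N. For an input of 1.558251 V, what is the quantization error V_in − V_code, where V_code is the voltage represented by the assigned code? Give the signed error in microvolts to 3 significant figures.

Range = 3.1 − (0.5) = 2.6 V. LSB = 2.6 V / 2^13 ≈ 317.4 µV.
(1.558251 − (0.5)) / LSB = 1.058251 × 8192/2.6 = 3334.3047. Nearest integer: k = 3334.
Reconstructed level: 0.5 + 3334 × 2.6/8192 V = 1.558154297 V.
e = 1.558251 − (1.558154297) = +96.7 µV.

+96.7 µV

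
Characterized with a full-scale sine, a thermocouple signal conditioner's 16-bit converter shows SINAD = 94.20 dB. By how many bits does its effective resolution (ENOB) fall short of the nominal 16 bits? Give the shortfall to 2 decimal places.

0.64 bits

N_eff = (94.20 − 1.76)/6.02 = 15.3555 bits.
Lost resolution: 16 − 15.3555 = 0.6445 bits.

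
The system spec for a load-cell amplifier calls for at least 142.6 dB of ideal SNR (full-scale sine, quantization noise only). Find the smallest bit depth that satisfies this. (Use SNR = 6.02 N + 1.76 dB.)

Solving 6.02 N ≥ 142.6 − 1.76: N ≥ 23.395. Round up → N = 24.

24 bits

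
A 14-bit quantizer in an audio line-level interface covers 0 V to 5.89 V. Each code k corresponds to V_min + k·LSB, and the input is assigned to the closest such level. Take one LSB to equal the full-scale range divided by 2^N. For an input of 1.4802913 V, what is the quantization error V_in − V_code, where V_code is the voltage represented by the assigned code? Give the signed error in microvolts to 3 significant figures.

Full-scale range = 5.89 V. LSB = 5.89 V / 2^14 ≈ 359.5 µV.
Position in LSBs: (1.4802913 − (0)) × 16384/5.89 = 4117.6728; rounding gives k = 4118.
Reconstructed level: 0 + 4118 × 5.89/16384 V = 1.4804089355 V.
e = 1.4802913 − (1.4804089355) = −118 µV.

−118 µV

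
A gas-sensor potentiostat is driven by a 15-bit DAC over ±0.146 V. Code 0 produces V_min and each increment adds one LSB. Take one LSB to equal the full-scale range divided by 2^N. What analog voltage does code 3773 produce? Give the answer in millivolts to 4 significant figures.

-112.4 mV

Range = 0.146 − (-0.146) = 0.292 V. LSB = 0.292 V / 2^15.
V_out = V_min + code × LSB = -0.146 V + 3773 × 0.292 V / 32768
      = -0.146 + 0.0336217 = -0.112378 V.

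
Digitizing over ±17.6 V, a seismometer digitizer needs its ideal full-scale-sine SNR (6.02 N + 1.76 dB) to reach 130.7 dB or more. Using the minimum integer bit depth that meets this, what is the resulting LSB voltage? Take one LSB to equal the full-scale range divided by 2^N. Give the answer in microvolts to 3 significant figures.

8.39 µV

Full-scale range = 17.6 V − (-17.6 V) = 35.2 V.
Solving 6.02 N ≥ 130.7 − 1.76: N ≥ 21.419. Round up → N = 22.
One LSB is 35.2 V / 4194304 = 8.39 µV.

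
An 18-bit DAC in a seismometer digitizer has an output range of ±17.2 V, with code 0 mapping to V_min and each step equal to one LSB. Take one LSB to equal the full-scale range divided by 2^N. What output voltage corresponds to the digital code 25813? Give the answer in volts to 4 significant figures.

-13.81 V

Range = 17.2 − (-17.2) = 34.4 V. LSB = 34.4 V / 2^18.
Output = V_min + (25813/262144) × range = -17.2 + 0.0984688 × 34.4 V
      = -17.2 + 3.38733 = -13.8127 V.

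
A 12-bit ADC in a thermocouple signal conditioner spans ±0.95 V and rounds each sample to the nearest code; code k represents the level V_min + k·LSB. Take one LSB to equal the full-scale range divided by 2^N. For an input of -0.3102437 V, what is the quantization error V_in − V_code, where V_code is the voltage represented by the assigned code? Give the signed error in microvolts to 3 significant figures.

+83.4 µV

The full-scale span is 0.95 − (-0.95) = 1.9 V. LSB = 1.9 V / 2^12 ≈ 463.9 µV.
(-0.3102437 − (-0.95)) / LSB = 0.6397563 × 4096/1.9 = 1379.1799. Nearest integer: k = 1379.
V_code = V_min + k × range/2^12 = -0.95 + 1379 × 1.9/4096 = -0.3103271484 V.
V_in − V_code = -0.3102437 − (-0.3103271484) = +83.4 µV.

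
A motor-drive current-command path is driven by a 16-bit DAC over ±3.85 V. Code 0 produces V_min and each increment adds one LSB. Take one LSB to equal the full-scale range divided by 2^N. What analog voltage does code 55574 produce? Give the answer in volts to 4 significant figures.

2.680 V

The full-scale span is 3.85 − (-3.85) = 7.7 V. LSB = 7.7 V / 2^16.
V_out = -3.85 + 55574 × (7.7/65536) V
      = -3.85 V + 6.52954 V = 2.67954 V.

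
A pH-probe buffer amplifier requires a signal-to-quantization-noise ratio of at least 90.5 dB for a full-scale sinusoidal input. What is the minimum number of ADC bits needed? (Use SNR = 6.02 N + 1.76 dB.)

15 bits

Required N = ⌈(90.5 − 1.76)/6.02⌉ = ⌈14.741⌉ = 15.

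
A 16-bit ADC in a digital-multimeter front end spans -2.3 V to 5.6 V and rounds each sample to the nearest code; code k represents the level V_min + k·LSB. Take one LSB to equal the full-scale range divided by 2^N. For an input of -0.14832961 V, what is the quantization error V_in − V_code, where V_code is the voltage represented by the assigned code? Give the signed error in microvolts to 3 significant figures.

−47.7 µV

Range = 5.6 − (-2.3) = 7.9 V. LSB = 7.9 V / 2^16 ≈ 120.5 µV.
Position in LSBs: (-0.14832961 − (-2.3)) × 65536/7.9 = 17849.6039; rounding gives k = 17850.
V_code = V_min + k × range/2^16 = -2.3 + 17850 × 7.9/65536 = -0.14828186035 V.
Error = V_in − V_code = -0.14832961 − (-0.14828186035) = −47.7 µV.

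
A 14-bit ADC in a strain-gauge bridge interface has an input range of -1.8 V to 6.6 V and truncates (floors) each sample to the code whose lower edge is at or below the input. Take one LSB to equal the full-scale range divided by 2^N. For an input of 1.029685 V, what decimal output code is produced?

5519

Span: 6.6 V − (-1.8 V) = 8.4 V. LSB = 8.4 V / 2^14 ≈ 0.5127 mV.
V_in − V_min = 1.029685 − (-1.8) = 2.829685 V.
Divide by LSB: 2.829685 × 16384/8.4 = 5519.2332.
Truncating gives code 5519.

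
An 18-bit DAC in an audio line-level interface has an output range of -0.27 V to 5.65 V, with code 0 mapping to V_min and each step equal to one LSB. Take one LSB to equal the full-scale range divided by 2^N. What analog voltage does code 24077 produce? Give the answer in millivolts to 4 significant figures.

Range = 5.65 − (-0.27) = 5.92 V. LSB = 5.92 V / 2^18.
Output = V_min + (24077/262144) × range = -0.27 + 0.0918465 × 5.92 V
      = -0.27 + 0.543731 = 0.273731 V.

273.7 mV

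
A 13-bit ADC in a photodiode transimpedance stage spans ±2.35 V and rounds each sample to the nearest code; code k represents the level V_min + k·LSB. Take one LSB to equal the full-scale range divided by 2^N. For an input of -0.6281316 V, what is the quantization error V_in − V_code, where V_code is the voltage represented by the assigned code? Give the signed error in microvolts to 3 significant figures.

The full-scale span is 2.35 − (-2.35) = 4.7 V. LSB = 4.7 V / 2^13 ≈ 0.5737 mV.
(-0.6281316 − (-2.35)) / LSB = 1.7218684 × 8192/4.7 = 3001.1800. Nearest integer: k = 3001.
V_code = -2.35 + (3001/8192) × 4.7 = -0.6282348633 V.
e = -0.6281316 − (-0.6282348633) = +103 µV.

+103 µV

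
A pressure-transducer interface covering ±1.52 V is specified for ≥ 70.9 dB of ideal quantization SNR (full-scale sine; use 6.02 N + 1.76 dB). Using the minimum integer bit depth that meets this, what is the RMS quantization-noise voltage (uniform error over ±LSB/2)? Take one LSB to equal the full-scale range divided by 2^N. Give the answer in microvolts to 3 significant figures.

The full-scale span is 1.52 − (-1.52) = 3.04 V.
Required N = ⌈(70.9 − 1.76)/6.02⌉ = ⌈11.485⌉ = 12.
Step size = 3.04/4096 V = 0.74219 mV.
RMS noise = LSB/√12 = 214 µV.

214 µV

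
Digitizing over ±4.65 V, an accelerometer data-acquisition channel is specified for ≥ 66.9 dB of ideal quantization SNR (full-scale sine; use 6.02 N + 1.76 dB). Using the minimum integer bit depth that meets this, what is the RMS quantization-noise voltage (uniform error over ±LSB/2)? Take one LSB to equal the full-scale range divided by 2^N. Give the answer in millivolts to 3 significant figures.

1.31 mV

Span: 4.65 V − (-4.65 V) = 9.3 V.
Required N = ⌈(66.9 − 1.76)/6.02⌉ = ⌈10.821⌉ = 11.
LSB = 9.3 V / 2^11 = 4.5410 mV.
V_rms = LSB/√12 = 1.31 mV.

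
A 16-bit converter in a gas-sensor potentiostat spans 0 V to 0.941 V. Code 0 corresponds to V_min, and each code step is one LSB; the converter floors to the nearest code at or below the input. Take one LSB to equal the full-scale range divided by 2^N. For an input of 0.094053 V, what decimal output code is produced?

6550

Full-scale range = 0.941 V. LSB = 0.941 V / 2^16 ≈ 14.36 µV.
(V_in − V_min) × 2^16/range = (0.094053 − (0)) × 65536/0.941 = 6550.327.
Floor → code = 6550.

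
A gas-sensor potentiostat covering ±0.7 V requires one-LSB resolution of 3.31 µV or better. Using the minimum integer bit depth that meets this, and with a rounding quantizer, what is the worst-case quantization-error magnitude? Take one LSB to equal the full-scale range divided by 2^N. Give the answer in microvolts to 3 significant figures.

1.34 µV

Span: 0.7 V − (-0.7 V) = 1.4 V.
Levels needed ≥ 1.4/3.31 µV = 423000. 2^19 = 524288 suffices, so N_min = 19.
One LSB is 1.4 V / 524288 = 2.6703 µV.
Max error for round-to-nearest is LSB/2 = 1.34 µV.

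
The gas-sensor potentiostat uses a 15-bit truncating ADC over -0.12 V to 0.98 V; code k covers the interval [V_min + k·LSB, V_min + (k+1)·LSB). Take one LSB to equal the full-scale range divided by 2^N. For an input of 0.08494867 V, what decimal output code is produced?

The full-scale span is 0.98 − (-0.12) = 1.1 V. LSB = 1.1 V / 2^15 ≈ 33.57 µV.
V_in − V_min = 0.08494867 − (-0.12) = 0.20494867 V.
Divide by LSB: 0.20494867 × 32768/1.1 = 6105.2346.
Truncating gives code 6105.

6105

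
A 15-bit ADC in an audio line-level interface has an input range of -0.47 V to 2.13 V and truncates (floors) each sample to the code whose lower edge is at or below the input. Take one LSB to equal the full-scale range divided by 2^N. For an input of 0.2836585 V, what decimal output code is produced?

The full-scale span is 2.13 − (-0.47) = 2.6 V. LSB = 2.6 V / 2^15 ≈ 79.35 µV.
(V_in − V_min) × 2^15/range = (0.2836585 − (-0.47)) × 32768/2.6 = 9498.416.
Floor → code = 9498.

9498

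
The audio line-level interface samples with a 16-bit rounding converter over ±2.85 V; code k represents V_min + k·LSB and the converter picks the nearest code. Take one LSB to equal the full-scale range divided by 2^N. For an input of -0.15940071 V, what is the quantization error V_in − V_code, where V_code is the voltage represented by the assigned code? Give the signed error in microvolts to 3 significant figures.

Span: 2.85 V − (-2.85 V) = 5.7 V. LSB = 5.7 V / 2^16 ≈ 86.98 µV.
(-0.15940071 − (-2.85)) / LSB = 2.69059929 × 65536/5.7 = 30935.2833. Nearest integer: k = 30935.
Reconstructed level: -2.85 + 30935 × 5.7/65536 V = -0.15942535400 V.
Error = V_in − V_code = -0.15940071 − (-0.15942535400) = +24.6 µV.

+24.6 µV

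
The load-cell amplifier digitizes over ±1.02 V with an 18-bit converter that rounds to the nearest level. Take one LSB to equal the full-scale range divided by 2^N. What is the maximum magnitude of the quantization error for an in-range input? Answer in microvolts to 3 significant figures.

Range = 1.02 − (-1.02) = 2.04 V.
LSB = 2.04 V ÷ 2^18 = 2.04/262144 V = 7.7820 µV.
Worst-case error for round-to-nearest is half an LSB: 3.89 µV.

3.89 µV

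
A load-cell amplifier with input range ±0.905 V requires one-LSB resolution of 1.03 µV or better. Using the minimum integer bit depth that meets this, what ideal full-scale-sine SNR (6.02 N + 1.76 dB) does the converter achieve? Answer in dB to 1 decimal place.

Span: 0.905 V − (-0.905 V) = 1.81 V.
Need 2^N ≥ 1.81 V / 1.03 µV = 1.757e6 → N_min = 21.
Ideal SNR at N = 21: 6.02·21 + 1.76 = 128.2 dB.

128.2 dB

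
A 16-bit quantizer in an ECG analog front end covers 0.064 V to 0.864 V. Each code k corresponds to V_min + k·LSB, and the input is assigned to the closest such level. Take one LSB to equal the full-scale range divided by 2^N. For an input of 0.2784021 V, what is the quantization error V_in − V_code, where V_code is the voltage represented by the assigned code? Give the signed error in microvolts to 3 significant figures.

Full-scale range = 0.864 V − (0.064 V) = 0.8 V. LSB = 0.8 V / 2^16 ≈ 12.21 µV.
(V_in − V_min)/LSB = (0.2784021 − (0.064)) × 65536/0.8 = 17563.8200 → nearest code k = 17564.
V_code = V_min + k × range/2^16 = 0.064 + 17564 × 0.8/65536 = 0.27840429688 V.
Error = V_in − V_code = 0.2784021 − (0.27840429688) = −2.20 µV.

−2.20 µV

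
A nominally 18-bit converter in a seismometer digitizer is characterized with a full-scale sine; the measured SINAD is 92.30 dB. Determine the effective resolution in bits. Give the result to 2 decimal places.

15.04 bits

(92.30 − 1.76) / 6.02 = 90.54/6.02 = 15.0399 effective bits.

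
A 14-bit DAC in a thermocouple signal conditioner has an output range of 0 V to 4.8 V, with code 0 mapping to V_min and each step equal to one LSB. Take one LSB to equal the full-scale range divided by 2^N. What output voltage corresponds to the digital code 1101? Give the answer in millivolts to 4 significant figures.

Range is 4.8 V. LSB = 4.8 V / 2^14.
V_out = V_min + code × LSB = 0 V + 1101 × 4.8 V / 16384
      = 0 + 0.322559 = 0.322559 V.

322.6 mV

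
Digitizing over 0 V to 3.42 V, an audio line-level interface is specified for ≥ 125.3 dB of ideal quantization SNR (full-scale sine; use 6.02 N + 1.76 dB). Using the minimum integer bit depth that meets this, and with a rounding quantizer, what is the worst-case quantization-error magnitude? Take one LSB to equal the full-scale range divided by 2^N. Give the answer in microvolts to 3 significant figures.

Range is 3.42 V.
N ≥ (125.3 − 1.76)/6.02 = 20.522 → N_min = 21.
One LSB is 3.42 V / 2097152 = 1.6308 µV.
|e|_max = LSB/2 = 0.815 µV.

0.815 µV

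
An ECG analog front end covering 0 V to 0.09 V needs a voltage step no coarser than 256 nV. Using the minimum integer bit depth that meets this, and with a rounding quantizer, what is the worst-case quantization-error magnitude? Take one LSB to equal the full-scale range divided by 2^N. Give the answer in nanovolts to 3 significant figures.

85.8 nV

V_FS = 0.09 V.
Required number of levels: 0.09/256 nV = 351560; smallest N with 2^N ≥ that is 19.
One LSB is 0.09 V / 524288 = 171.66 nV.
Half an LSB is 85.8 nV.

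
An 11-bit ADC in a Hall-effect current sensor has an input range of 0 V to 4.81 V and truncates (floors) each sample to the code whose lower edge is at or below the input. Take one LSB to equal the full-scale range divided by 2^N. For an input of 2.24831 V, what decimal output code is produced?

Full-scale range = 4.81 V. LSB = 4.81 V / 2^11 ≈ 2.349 mV.
(V_in − V_min) × 2^11/range = (2.24831 − (0)) × 2048/4.81 = 957.285.
Floor → code = 957.

957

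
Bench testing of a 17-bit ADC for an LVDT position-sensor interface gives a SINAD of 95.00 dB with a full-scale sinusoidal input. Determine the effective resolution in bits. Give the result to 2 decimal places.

15.49 bits

ENOB = (95.00 − 1.76)/6.02 = 15.4884 bits.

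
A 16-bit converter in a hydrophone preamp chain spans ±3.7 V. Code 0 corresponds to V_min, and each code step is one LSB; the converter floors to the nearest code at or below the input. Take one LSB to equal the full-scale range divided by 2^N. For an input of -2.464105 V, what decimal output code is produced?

10945

Full-scale range = 3.7 V − (-3.7 V) = 7.4 V. LSB = 7.4 V / 2^16 ≈ 112.9 µV.
(V_in − V_min) × 2^16/range = (-2.464105 − (-3.7)) × 65536/7.4 = 10945.353.
Floor → code = 10945.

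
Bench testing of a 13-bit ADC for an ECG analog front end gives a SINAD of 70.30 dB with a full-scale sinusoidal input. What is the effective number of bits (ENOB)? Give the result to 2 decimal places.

11.39 bits

Inverting SNR = 6.02 N + 1.76: N_eff = (70.30 − 1.76)/6.02 = 11.3854.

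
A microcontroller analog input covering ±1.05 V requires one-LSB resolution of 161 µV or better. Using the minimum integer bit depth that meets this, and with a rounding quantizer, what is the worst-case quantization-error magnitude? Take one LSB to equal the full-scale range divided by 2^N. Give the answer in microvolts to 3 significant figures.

64.1 µV

Range = 1.05 − (-1.05) = 2.1 V.
Levels needed ≥ 2.1/161 µV = 13040. 2^14 = 16384 suffices, so N_min = 14.
LSB = 2.1 V ÷ 2^14 = 2.1/16384 V = 128.17 µV.
Half an LSB is 64.1 µV.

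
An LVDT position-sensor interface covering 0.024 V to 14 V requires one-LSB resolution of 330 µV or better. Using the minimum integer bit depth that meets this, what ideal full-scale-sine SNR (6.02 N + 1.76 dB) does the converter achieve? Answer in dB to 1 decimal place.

The full-scale span is 14 − (0.024) = 13.976 V.
Need 2^N ≥ 13.976 V / 330 µV = 42350 → N_min = 16.
6.02(16) + 1.76 = 98.08 dB.

98.1 dB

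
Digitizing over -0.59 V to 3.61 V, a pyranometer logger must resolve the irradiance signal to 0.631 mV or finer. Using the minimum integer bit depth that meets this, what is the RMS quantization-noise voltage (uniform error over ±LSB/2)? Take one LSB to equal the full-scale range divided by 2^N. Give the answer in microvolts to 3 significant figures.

148 µV

The full-scale span is 3.61 − (-0.59) = 4.2 V.
4.2 V / 0.631 mV = 6656. Since 2^12 = 4096 and 2^13 = 8192, N = 13.
LSB = 4.2 V ÷ 2^13 = 4.2/8192 V = 0.51270 mV.
V_rms = LSB/√12 = 148 µV.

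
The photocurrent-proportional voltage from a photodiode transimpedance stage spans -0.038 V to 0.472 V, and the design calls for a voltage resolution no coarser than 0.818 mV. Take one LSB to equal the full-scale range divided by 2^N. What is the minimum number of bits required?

10 bits

Range = 0.472 − (-0.038) = 0.51 V.
Required number of levels: 0.51/0.818 mV = 623.47; smallest N with 2^N ≥ that is 10.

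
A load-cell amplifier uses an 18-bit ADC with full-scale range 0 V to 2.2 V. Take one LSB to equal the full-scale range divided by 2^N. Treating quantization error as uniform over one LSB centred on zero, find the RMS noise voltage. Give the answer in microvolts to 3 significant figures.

Range is 2.2 V.
LSB = 2.2 V / 2^18 = 8.3923 µV.
σ_q = LSB/√12 = 8.3923 µV/3.4641 = 2.42 µV.

2.42 µV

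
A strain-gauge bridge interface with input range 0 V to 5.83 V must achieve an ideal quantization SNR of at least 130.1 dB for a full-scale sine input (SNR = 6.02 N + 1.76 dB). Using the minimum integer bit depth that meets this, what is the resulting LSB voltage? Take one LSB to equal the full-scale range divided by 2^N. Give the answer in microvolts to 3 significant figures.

Range is 5.83 V.
Required N = ⌈(130.1 − 1.76)/6.02⌉ = ⌈21.319⌉ = 22.
One LSB is 5.83 V / 4194304 = 1.39 µV.

1.39 µV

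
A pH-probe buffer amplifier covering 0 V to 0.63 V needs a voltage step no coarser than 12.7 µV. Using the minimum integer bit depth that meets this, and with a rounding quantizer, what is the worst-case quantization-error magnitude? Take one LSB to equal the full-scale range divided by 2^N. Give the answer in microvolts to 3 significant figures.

V_FS = 0.63 V.
Levels needed ≥ 0.63/12.7 µV = 49610. 2^16 = 65536 suffices, so N_min = 16.
LSB = 0.63 V / 2^16 = 9.6130 µV.
Half an LSB is 4.81 µV.

4.81 µV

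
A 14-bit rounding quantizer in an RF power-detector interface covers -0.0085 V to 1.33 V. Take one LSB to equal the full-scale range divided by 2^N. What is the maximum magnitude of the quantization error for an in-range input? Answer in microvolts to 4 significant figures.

Range = 1.33 − (-0.0085) = 1.3385 V.
One LSB is 1.3385 V / 16384 = 81.6956 µV.
Worst-case error for round-to-nearest is half an LSB: 40.85 µV.

40.85 µV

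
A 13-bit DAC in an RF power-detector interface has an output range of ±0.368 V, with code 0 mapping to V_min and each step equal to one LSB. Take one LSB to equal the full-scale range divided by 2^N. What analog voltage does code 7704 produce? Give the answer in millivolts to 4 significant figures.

Range = 0.368 − (-0.368) = 0.736 V. LSB = 0.736 V / 2^13.
Output = V_min + (7704/8192) × range = -0.368 + 0.940430 × 0.736 V
      = -0.368 + 0.692156 = 0.324156 V.

324.2 mV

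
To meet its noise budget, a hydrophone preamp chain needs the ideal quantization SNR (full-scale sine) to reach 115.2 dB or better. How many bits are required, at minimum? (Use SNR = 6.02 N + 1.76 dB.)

19 bits

N ≥ (115.2 − 1.76)/6.02 = 18.844 → N_min = 19.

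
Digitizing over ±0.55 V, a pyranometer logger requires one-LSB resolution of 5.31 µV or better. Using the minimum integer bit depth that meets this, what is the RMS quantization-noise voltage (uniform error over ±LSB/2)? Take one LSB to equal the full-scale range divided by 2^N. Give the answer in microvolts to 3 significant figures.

1.21 µV

Span: 0.55 V − (-0.55 V) = 1.1 V.
Levels needed ≥ 1.1/5.31 µV = 207200. 2^18 = 262144 suffices, so N_min = 18.
LSB = 1.1 V ÷ 2^18 = 1.1/262144 V = 4.1962 µV.
σ_q = LSB/√12 = 4.1962 µV/3.4641 = 1.21 µV.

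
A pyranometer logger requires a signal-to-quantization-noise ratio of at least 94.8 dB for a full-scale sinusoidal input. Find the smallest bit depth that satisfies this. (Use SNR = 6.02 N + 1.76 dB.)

16 bits

N ≥ (94.8 − 1.76)/6.02 = 15.455 → N_min = 16.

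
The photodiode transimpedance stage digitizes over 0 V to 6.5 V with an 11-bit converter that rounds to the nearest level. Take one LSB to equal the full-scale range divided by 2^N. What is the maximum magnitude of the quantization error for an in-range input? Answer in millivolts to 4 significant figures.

V_FS = 6.5 V.
LSB = 6.5 V ÷ 2^11 = 6.5/2048 V = 3.17383 mV.
|e|_max = LSB/2 = 1.587 mV.

1.587 mV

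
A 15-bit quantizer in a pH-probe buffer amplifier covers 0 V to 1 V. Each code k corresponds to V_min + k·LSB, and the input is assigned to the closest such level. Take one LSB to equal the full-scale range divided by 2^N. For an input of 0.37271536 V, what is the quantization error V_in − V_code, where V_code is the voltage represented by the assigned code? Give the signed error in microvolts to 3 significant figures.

+4.18 µV

Range is 1 V. LSB = 1 V / 2^15 ≈ 30.52 µV.
Position in LSBs: (0.37271536 − (0)) × 32768/1 = 12213.1369; rounding gives k = 12213.
V_code = 0 + (12213/32768) × 1 = 0.37271118164 V.
Error = V_in − V_code = 0.37271536 − (0.37271118164) = +4.18 µV.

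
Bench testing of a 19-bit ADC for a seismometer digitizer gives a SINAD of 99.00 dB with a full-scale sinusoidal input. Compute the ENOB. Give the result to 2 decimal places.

16.15 bits

ENOB = (99.00 − 1.76)/6.02 = 16.1528 bits.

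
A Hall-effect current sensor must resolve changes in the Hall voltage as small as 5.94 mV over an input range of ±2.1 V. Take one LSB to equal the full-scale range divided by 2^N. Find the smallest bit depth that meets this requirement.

The full-scale span is 2.1 − (-2.1) = 4.2 V.
Required number of levels: 4.2/5.94 mV = 707.07; smallest N with 2^N ≥ that is 10.

10 bits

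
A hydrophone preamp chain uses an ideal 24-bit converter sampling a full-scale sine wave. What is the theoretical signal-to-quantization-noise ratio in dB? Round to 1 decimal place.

6.02(24) + 1.76 = 144.48 + 1.76 = 146.24 dB.

146.2 dB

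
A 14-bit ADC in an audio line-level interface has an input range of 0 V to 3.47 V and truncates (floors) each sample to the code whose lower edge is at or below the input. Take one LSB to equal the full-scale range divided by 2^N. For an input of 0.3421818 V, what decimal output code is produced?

Full-scale range = 3.47 V. LSB = 3.47 V / 2^14 ≈ 211.8 µV.
code = ⌊(V_in − V_min)/LSB⌋ = ⌊(V_in − V_min) × 2^14 / range⌋
     = ⌊(0.3421818 − (0)) × 16384 / 3.47⌋ = ⌊0.3421818 × 16384/3.47⌋
     = ⌊1615.650⌋ = 1615.

1615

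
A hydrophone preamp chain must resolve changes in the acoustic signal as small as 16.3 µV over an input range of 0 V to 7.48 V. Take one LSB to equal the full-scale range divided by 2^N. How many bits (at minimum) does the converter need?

Span = 7.48 V.
Need 2^N ≥ 7.48 V / 16.3 µV = 458900 → N_min = 19.

19 bits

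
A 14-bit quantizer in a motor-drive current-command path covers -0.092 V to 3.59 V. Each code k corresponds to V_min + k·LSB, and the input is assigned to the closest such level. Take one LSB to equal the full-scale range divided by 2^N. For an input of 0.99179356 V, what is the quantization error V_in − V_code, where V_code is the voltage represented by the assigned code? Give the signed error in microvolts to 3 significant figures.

−86.2 µV

Range = 3.59 − (-0.092) = 3.682 V. LSB = 3.682 V / 2^14 ≈ 224.7 µV.
(0.99179356 − (-0.092)) / LSB = 1.08379356 × 16384/3.682 = 4822.6164. Nearest integer: k = 4823.
V_code = V_min + k × range/2^14 = -0.092 + 4823 × 3.682/16384 = 0.99187976074 V.
V_in − V_code = 0.99179356 − (0.99187976074) = −86.2 µV.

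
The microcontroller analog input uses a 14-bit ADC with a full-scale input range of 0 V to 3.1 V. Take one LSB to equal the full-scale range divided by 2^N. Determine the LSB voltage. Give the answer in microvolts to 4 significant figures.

189.2 µV

V_FS = 3.1 V.
There are 2^14 = 16384 steps.
LSB = 3.1 V / 2^14 = 189.2 µV.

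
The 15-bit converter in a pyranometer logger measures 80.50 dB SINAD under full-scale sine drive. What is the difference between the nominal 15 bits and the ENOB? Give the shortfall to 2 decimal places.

1.92 bits

Effective bits = (80.50 − 1.76)/6.02 = 13.0797.
Lost resolution: 15 − 13.0797 = 1.9203 bits.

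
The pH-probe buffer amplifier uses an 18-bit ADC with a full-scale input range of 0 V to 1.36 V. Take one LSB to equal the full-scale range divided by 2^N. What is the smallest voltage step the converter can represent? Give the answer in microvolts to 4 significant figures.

5.188 µV

Span = 1.36 V.
There are 2^18 = 262144 steps.
LSB = 1.36 V ÷ 2^18 = 1.36/262144 V = 5.188 µV.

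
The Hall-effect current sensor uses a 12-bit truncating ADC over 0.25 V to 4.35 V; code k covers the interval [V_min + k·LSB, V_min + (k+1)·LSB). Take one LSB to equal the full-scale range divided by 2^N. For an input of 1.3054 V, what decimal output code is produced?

The full-scale span is 4.35 − (0.25) = 4.1 V. LSB = 4.1 V / 2^12 ≈ 1.001 mV.
(V_in − V_min) × 2^12/range = (1.3054 − (0.25)) × 4096/4.1 = 1054.370.
Floor → code = 1054.

1054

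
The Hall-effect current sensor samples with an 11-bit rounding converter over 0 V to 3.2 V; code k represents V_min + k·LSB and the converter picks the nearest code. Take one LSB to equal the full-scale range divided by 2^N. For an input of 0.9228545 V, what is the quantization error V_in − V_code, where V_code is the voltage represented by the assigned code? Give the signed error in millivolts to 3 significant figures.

−0.583 mV

Span = 3.2 V. LSB = 3.2 V / 2^11 ≈ 1.563 mV.
Position in LSBs: (0.9228545 − (0)) × 2048/3.2 = 590.6269; rounding gives k = 591.
V_code = V_min + k × range/2^11 = 0 + 591 × 3.2/2048 = 0.9234375000 V.
Error = V_in − V_code = 0.9228545 − (0.9234375000) = −0.583 mV.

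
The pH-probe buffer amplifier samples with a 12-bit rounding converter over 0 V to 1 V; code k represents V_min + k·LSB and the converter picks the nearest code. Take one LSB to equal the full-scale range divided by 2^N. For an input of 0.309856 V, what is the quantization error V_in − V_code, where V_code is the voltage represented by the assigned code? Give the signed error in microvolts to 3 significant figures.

+41.5 µV

Full-scale range = 1 V. LSB = 1 V / 2^12 ≈ 244.1 µV.
(V_in − V_min)/LSB = (0.309856 − (0)) × 4096/1 = 1269.1702 → nearest code k = 1269.
V_code = 0 + (1269/4096) × 1 = 0.3098144531 V.
V_in − V_code = 0.309856 − (0.3098144531) = +41.5 µV.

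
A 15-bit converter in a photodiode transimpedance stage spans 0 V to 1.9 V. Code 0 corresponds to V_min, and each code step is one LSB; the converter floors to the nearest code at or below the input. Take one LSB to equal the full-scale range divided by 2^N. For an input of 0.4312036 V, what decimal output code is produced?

Range is 1.9 V. LSB = 1.9 V / 2^15 ≈ 57.98 µV.
V_in − V_min = 0.4312036 − (0) = 0.4312036 V.
Divide by LSB: 0.4312036 × 32768/1.9 = 7436.6735.
Truncating gives code 7436.

7436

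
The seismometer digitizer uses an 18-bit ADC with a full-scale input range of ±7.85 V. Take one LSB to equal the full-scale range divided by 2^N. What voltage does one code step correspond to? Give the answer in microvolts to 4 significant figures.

The full-scale span is 7.85 − (-7.85) = 15.7 V.
2^18 = 262144 levels.
LSB = 15.7 V / 2^18 = 59.89 µV.

59.89 µV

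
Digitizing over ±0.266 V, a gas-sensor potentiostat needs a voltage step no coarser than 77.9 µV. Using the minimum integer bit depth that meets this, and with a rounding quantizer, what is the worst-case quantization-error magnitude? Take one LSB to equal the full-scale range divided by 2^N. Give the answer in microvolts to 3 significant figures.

Full-scale range = 0.266 V − (-0.266 V) = 0.532 V.
0.532 V / 77.9 µV = 6829. Since 2^12 = 4096 and 2^13 = 8192, N = 13.
Step size = 0.532/8192 V = 64.941 µV.
Half an LSB is 32.5 µV.

32.5 µV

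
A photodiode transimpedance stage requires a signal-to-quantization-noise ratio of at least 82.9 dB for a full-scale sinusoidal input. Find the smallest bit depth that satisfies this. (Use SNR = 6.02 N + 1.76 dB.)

6.02 N + 1.76 ≥ 82.9 gives N ≥ 13.478, so the minimum integer is 14.

14 bits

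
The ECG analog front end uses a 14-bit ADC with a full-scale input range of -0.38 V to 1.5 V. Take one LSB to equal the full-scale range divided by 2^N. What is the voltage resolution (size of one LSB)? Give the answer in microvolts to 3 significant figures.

115 µV

Span: 1.5 V − (-0.38 V) = 1.88 V.
2^14 = 16384 levels.
LSB = 1.88 V / 2^14 = 115 µV.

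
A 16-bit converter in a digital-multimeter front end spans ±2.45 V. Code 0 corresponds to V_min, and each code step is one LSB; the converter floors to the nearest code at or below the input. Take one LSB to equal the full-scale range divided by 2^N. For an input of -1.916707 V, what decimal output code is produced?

7132

Range = 2.45 − (-2.45) = 4.9 V. LSB = 4.9 V / 2^16 ≈ 74.77 µV.
(V_in − V_min) × 2^16/range = (-1.916707 − (-2.45)) × 65536/4.9 = 7132.631.
Floor → code = 7132.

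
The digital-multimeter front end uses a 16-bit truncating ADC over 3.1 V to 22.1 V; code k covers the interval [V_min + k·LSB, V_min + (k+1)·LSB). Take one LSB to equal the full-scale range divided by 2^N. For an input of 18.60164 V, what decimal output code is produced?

53469

The full-scale span is 22.1 − (3.1) = 19 V. LSB = 19 V / 2^16 ≈ 289.9 µV.
V_in − V_min = 18.60164 − (3.1) = 15.50164 V.
Divide by LSB: 15.50164 × 65536/19 = 53469.2357.
Truncating gives code 53469.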